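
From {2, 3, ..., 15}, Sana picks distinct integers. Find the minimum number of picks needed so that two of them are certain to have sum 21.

10

Group the elements by complementary pair {x, 21−x}: {6,15}, {7,14}, {8,13}, …, giving 5 two-element pairs and 4 integers whose partner 21−x falls outside [2,15].
By pigeonhole, treating each of those 9 groups as a pigeonhole, one can pick one integer per group — 9 integers — with no two summing to 21.
The 10th integer lands in an occupied pair, forcing a sum of 21.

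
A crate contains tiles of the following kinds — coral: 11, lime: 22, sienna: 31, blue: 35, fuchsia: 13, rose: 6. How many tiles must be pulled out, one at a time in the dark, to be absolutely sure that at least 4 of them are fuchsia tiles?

109

In the worst case for collecting fuchsia tiles, every non-fuchsia tile comes out first.
There are 11 + 22 + 31 + 35 + 6 = 105 non-fuchsia tiles altogether.
After those, each further tile must be fuchsia, so 105 + 4 = 109 draws guarantee 4 fuchsia tiles.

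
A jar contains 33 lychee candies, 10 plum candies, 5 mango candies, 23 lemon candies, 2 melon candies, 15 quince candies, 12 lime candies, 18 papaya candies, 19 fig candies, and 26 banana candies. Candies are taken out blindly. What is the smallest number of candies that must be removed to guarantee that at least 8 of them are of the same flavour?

Pigeonhole: the 10 flavours are the holes; the candies drawn are the pigeons.
To avoid 8 of any one flavour, the worst case takes at most 7 of each flavour, or every candy of a flavour that has fewer than 7.
That gives 7 + 7 + 5 + 7 + 2 + 7 + 7 + 7 + 7 + 7 = 63 candies with no flavour reaching 8.
The next candy forces some flavour to 8, so 63 + 1 = 64.

64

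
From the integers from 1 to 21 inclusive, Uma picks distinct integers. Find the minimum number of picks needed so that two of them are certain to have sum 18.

14

A set avoiding the sum 18 can contain at most one of each pair {x, 18−x}, plus the 5 elements whose complement lies outside the range or equal to its own complement.
The integers 9, …, 21 (13 of them) are such a set: any two sum to at least 9+10 = 19 > 18.
By pigeonhole, any 14th integer completes one of the 8 pairs, so 14 choices force a sum of 18.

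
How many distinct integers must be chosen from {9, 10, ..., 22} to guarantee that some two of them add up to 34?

Group the elements by complementary pair {x, 34−x}: {12,22}, {13,21}, {14,20}, …, giving 5 two-element pairs, the single value 17 (it cannot pair with itself since the integers are distinct), and 3 integers whose partner 34−x falls outside [9,22].
Treating each of those 9 groups as a pigeonhole, one can pick one integer per group — 9 integers — with no two summing to 34.
The 10th integer lands in an occupied pair, forcing a sum of 34.

10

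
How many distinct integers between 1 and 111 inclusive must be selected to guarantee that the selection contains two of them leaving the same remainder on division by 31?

By the pigeonhole principle, the 31 residue classes mod 31 are the pigeonholes.
With 31 integers one could put 1 in each residue class and have no class reach 2.
The 32nd integer pushes some class to 2, so 31·1 + 1 = 32.

32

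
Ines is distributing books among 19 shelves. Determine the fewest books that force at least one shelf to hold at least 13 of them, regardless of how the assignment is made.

With 228 books one could put exactly 12 in each of the 19 shelves, and no shelf would reach 13.
Pigeonhole: one more book must land in a shelf that already has 12, giving it 13.
So 19 × 12 + 1 = 229 books are required.

229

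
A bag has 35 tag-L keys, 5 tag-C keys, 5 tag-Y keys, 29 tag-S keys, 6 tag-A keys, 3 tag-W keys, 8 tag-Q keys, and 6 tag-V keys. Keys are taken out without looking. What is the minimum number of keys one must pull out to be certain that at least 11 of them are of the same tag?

Pigeonhole: the 8 tags are the holes; the keys drawn are the pigeons.
To avoid 11 of any one tag, the worst case takes at most 10 of each tag, or every key of a tag that has fewer than 10.
That gives 10 + 5 + 5 + 10 + 6 + 3 + 8 + 6 = 53 keys with no tag reaching 11.
The next key forces some tag to 11, so 53 + 1 = 54.

54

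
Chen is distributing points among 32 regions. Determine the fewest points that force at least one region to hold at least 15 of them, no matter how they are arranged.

449

With 448 points one could put exactly 14 in each of the 32 regions, and no region would reach 15.
By pigeonhole, one more point must land in a region that already has 14, giving it 15.
So 32 × 14 + 1 = 449 points are required.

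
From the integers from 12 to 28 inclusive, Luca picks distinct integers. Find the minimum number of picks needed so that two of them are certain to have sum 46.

Group the elements by complementary pair {x, 46−x}: {18,28}, {19,27}, {20,26}, …, giving 5 two-element pairs, the single value 23 (it cannot pair with itself since the integers are distinct), and 6 integers whose partner 46−x falls outside [12,28].
Treating each of those 12 groups as a pigeonhole, one can pick one integer per group — 12 integers — with no two summing to 46.
The 13th integer lands in an occupied pair, forcing a sum of 46.

13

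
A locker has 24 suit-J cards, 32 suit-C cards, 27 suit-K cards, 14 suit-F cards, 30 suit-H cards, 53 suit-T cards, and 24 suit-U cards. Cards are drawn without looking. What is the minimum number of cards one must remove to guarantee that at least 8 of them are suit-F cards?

In the worst case for collecting suit-F cards, every non-suit-F card comes out first.
There are 24 + 32 + 27 + 30 + 53 + 24 = 190 non-suit-F cards altogether.
After those, each further card must be suit-F, so 190 + 8 = 198 draws guarantee 8 suit-F cards.

198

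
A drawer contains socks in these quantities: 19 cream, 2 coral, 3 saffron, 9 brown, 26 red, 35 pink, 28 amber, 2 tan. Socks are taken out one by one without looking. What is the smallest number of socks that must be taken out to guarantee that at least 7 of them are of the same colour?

38

Put each drawn sock into a box by colour. The largest draw with every box below 7 takes min(count, 6) from each colour; colours with fewer than 6 contribute all they have.
Σ min(cᵢ, 6) = 6 + 2 + 3 + 6 + 6 + 6 + 6 + 2 = 37.
Draw number 37 + 1 = 38 must push one box to 7.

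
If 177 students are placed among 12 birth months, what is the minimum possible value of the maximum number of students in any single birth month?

The 12 birth months are the holes and the 177 students are the pigeons.
If every birth month held at most 14 students, the total would be at most 12 × 14 = 168, which is less than 177.
So some birth month holds at least ⌈177/12⌉ = 15 students.

15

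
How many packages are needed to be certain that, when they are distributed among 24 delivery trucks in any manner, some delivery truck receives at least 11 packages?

With 240 packages one could put exactly 10 in each of the 24 delivery trucks, and no delivery truck would reach 11.
One more package must land in a delivery truck that already has 10, giving it 11.
So 24 × 10 + 1 = 241 packages are required.

241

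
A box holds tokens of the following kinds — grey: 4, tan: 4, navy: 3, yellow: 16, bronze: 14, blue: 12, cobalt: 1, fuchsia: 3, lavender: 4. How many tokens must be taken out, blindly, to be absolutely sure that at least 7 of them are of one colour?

38

The 9 colours are the holes; the tokens drawn are the pigeons.
To avoid 7 of any one colour, the worst case takes at most 6 of each colour, or every token of a colour that has fewer than 6.
That gives 4 + 4 + 3 + 6 + 6 + 6 + 1 + 3 + 4 = 37 tokens with no colour reaching 7.
The next token forces some colour to 7, so 37 + 1 = 38.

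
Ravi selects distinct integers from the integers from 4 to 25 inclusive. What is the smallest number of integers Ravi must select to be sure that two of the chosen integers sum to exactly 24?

Group the elements by complementary pair {x, 24−x}: {4,20}, {5,19}, {6,18}, …, giving 8 two-element pairs; the single value 12 (it cannot pair with itself since the integers are distinct); and 5 integers whose partner 24−x falls outside [4,25].
By pigeonhole, treating each of those 14 groups as a pigeonhole, one can pick one integer per group — 14 integers — with no two summing to 24.
The 15th integer lands in an occupied pair, forcing a sum of 24.

15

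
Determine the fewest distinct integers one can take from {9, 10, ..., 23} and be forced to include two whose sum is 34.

A set avoiding the sum 34 can contain at most one of each pair {x, 34−x}, plus the 3 elements whose complement lies outside the range or equal to its own complement.
The integers 9, …, 17 (9 of them) are such a set: any two sum to at least 9+10 = 19 and at most 16+17 = 33 < 34.
By pigeonhole, any 10th integer completes one of the 6 pairs, so 10 choices force a sum of 34.

10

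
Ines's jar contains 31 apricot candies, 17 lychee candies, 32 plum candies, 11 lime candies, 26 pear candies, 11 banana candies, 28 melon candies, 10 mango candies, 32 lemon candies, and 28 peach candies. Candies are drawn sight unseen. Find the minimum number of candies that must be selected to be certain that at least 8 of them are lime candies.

223

In the worst case for collecting lime candies, every non-lime candy comes out first.
There are 31 + 17 + 32 + 26 + 11 + 28 + 10 + 32 + 28 = 215 non-lime candies altogether.
After those, each further candy must be lime, so 215 + 8 = 223 draws guarantee 8 lime candies.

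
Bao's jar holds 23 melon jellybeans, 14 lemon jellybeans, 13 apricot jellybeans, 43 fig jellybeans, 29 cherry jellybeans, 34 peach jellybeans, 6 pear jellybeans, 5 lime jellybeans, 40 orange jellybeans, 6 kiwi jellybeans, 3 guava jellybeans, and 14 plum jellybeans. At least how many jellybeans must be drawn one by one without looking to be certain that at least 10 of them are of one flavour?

The 12 flavours are the holes; the jellybeans drawn are the pigeons.
To avoid 10 of any one flavour, the worst case takes at most 9 of each flavour, or every jellybean of a flavour that has fewer than 9.
That gives 9 + 9 + 9 + 9 + 9 + 9 + 6 + 5 + 9 + 6 + 3 + 9 = 92 jellybeans with no flavour reaching 10.
The next jellybean forces some flavour to 10, so 92 + 1 = 93.

93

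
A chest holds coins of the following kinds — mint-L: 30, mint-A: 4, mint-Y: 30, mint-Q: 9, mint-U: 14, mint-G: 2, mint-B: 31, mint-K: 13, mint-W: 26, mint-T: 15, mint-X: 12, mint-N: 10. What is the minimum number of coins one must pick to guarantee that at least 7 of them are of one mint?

Pigeonhole: the 12 mints are the holes; the coins drawn are the pigeons.
To avoid 7 of any one mint, the worst case takes at most 6 of each mint, or every coin of a mint that has fewer than 6.
That gives 6 + 4 + 6 + 6 + 6 + 2 + 6 + 6 + 6 + 6 + 6 + 6 = 66 coins with no mint reaching 7.
The next coin forces some mint to 7, so 66 + 1 = 67.

67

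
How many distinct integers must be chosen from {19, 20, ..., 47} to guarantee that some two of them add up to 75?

A set avoiding the sum 75 can contain at most one of each pair {x, 75−x}, plus the 9 elements whose complement lies outside the range.
The integers 19, …, 37 (19 of them) are such a set: any two sum to at least 19+20 = 39 and at most 36+37 = 73 < 75.
By pigeonhole, any 20th integer completes one of the 10 pairs, so 20 choices force a sum of 75.

20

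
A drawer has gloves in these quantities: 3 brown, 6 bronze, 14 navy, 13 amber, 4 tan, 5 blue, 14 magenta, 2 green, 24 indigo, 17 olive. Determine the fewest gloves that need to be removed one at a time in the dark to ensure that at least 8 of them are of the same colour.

An adversary could hand out at most 7 gloves per colour (5 colours run out sooner): 3 + 6 + 7 + 7 + 4 + 5 + 7 + 2 + 7 + 7 = 55 gloves and still no colour has 8.
One more glove lands in a colour already at 7, so 56 draws are enough and 55 are not.

56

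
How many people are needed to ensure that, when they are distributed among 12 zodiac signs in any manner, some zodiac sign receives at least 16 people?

181

With 180 people one could put exactly 15 in each of the 12 zodiac signs, and no zodiac sign would reach 16.
One more person must land in a zodiac sign that already has 15, giving it 16.
So 12 × 15 + 1 = 181 people are required.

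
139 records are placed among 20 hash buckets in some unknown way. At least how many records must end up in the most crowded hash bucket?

Pigeonhole: the 20 hash buckets are the holes and the 139 records are the pigeons.
If every hash bucket held at most 6 records, the total would be at most 20 × 6 = 120, which is less than 139.
So some hash bucket holds at least ⌈139/20⌉ = 7 records.

7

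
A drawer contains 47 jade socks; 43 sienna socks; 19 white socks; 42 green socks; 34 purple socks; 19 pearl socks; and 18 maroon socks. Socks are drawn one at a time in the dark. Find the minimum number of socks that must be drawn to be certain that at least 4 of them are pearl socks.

In the worst case for collecting pearl socks, every non-pearl sock comes out first.
There are 47 + 43 + 19 + 42 + 34 + 18 = 203 non-pearl socks altogether.
After those, each further sock must be pearl, so 203 + 4 = 207 draws guarantee 4 pearl socks.

207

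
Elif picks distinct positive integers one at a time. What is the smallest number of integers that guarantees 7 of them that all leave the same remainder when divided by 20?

By pigeonhole, the 20 residue classes mod 20 are the pigeonholes.
With 120 integers one could put 6 in each residue class and have no class reach 7.
The 121st integer pushes some class to 7, so 20·6 + 1 = 121.

121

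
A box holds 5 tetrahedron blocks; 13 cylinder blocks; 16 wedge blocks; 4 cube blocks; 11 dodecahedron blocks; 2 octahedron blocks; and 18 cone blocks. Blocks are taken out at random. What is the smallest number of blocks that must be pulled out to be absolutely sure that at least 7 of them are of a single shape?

Put each drawn block into a box by shape. The largest draw with every box below 7 takes min(count, 6) from each shape; shapes with fewer than 6 contribute all they have.
Σ min(cᵢ, 6) = 5 + 6 + 6 + 4 + 6 + 2 + 6 = 35.
Draw number 35 + 1 = 36 must push one box to 7.

36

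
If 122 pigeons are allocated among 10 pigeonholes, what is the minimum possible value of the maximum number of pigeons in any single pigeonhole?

By pigeonhole, the 10 pigeonholes are the holes and the 122 pigeons are the pigeons.
If every pigeonhole held at most 12 pigeons, the total would be at most 10 × 12 = 120, which is less than 122.
So some pigeonhole holds at least ⌈122/10⌉ = 13 pigeons.

13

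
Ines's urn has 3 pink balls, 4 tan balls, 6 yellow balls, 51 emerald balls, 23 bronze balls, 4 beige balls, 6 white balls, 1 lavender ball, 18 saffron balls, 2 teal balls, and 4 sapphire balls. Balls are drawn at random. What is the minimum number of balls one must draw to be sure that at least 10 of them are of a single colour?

The 11 colours are the holes; the balls drawn are the pigeons.
To avoid 10 of any one colour, the worst case takes at most 9 of each colour, or every ball of a colour that has fewer than 9.
That gives 3 + 4 + 6 + 9 + 9 + 4 + 6 + 1 + 9 + 2 + 4 = 57 balls with no colour reaching 10.
The next ball forces some colour to 10, so 57 + 1 = 58.

58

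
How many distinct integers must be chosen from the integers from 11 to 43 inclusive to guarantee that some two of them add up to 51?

Two chosen integers sum to 51 exactly when both halves of some pair {x, 51−x} with 11 ≤ x ≤ 51−x ≤ 40 are chosen — 15 such pairs.
The remaining 3 elements (those with no distinct partner in range) can never complete a 51-sum, so the worst case takes all of them and one from each pair: 3 + 15 = 18.
The 19th integer has to be the second member of some pair, so 18 + 1 = 19.

19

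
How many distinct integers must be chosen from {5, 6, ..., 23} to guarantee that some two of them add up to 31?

Group the elements by complementary pair {x, 31−x}: {8,23}, {9,22}, {10,21}, …, giving 8 two-element pairs and 3 integers whose partner 31−x falls outside [5,23].
By pigeonhole, treating each of those 11 groups as a pigeonhole, one can pick one integer per group — 11 integers — with no two summing to 31.
The 12th integer lands in an occupied pair, forcing a sum of 31.

12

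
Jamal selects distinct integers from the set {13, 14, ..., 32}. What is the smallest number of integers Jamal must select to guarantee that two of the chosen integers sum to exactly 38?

15

Group the elements by complementary pair {x, 38−x}: {13,25}, {14,24}, {15,23}, …, giving 6 two-element pairs, the single value 19 (it cannot pair with itself since the integers are distinct), and 7 integers whose partner 38−x falls outside [13,32].
Pigeonhole: treating each of those 14 groups as a pigeonhole, one can pick one integer per group — 14 integers — with no two summing to 38.
The 15th integer lands in an occupied pair, forcing a sum of 38.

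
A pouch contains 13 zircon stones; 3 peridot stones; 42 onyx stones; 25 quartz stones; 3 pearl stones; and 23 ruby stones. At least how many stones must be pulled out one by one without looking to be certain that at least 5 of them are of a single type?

The 6 types are the holes; the stones drawn are the pigeons.
To avoid 5 of any one type, the worst case takes at most 4 of each type, or every stone of a type that has fewer than 4.
That gives 4 + 3 + 4 + 4 + 3 + 4 = 22 stones with no type reaching 5.
The next stone forces some type to 5, so 22 + 1 = 23.

23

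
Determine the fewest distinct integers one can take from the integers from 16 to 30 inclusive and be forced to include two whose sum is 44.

A set avoiding the sum 44 can contain at most one of each pair {x, 44−x}, plus the 3 elements whose complement lies outside the range or equal to its own complement.
The integers 22, …, 30 (9 of them) are such a set: any two sum to at least 22+23 = 45 > 44.
Any 10th integer completes one of the 6 pairs, so 10 choices force a sum of 44.

10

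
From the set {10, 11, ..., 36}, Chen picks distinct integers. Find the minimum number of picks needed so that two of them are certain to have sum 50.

A set avoiding the sum 50 can contain at most one of each pair {x, 50−x}, plus the 5 elements whose complement lies outside the range or equal to its own complement.
The integers 10, …, 25 (16 of them) are such a set: any two sum to at least 10+11 = 21 and at most 24+25 = 49 < 50.
Pigeonhole: any 17th integer completes one of the 11 pairs, so 17 choices force a sum of 50.

17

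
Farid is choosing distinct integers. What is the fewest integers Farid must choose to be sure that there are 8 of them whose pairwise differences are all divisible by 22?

Integers whose pairwise differences are multiples of 22 are exactly those sharing a remainder mod 22. The 22 residue classes mod 22 are the pigeonholes.
With 154 integers one could put 7 in each residue class and have no class reach 8.
The 155th integer pushes some class to 8, so 22·7 + 1 = 155.

155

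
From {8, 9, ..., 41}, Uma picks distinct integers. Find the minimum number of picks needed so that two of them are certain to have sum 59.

Group the elements by complementary pair {x, 59−x}: {18,41}, {19,40}, {20,39}, …, giving 12 two-element pairs and 10 integers whose partner 59−x falls outside [8,41].
By the pigeonhole principle, treating each of those 22 groups as a pigeonhole, one can pick one integer per group — 22 integers — with no two summing to 59.
The 23rd integer lands in an occupied pair, forcing a sum of 59.

23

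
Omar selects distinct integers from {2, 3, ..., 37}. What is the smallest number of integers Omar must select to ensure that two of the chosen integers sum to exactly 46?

23

Group the elements by complementary pair {x, 46−x}: {9,37}, {10,36}, {11,35}, …, giving 14 two-element pairs; the single value 23 (it cannot pair with itself since the integers are distinct); and 7 integers whose partner 46−x falls outside [2,37].
Treating each of those 22 groups as a pigeonhole, one can pick one integer per group — 22 integers — with no two summing to 46.
The 23rd integer lands in an occupied pair, forcing a sum of 46.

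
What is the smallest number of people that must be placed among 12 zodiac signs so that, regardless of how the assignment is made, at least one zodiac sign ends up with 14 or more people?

With 156 people one could put exactly 13 in each of the 12 zodiac signs, and no zodiac sign would reach 14.
One more person must land in a zodiac sign that already has 13, giving it 14.
So 12 × 13 + 1 = 157 people are required.

157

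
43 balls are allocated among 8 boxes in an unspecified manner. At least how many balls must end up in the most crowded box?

6

Pigeonhole: the 8 boxes are the holes and the 43 balls are the pigeons.
If every box held at most 5 balls, the total would be at most 8 × 5 = 40, which is less than 43.
So some box holds at least ⌈43/8⌉ = 6 balls.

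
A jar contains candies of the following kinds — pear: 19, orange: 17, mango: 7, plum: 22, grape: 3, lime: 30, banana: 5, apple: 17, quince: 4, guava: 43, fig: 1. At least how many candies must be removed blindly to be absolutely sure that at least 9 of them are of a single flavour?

69

Put each drawn candy into a box by flavour. The largest draw with every box below 9 takes min(count, 8) from each flavour; flavours with fewer than 8 contribute all they have.
Σ min(cᵢ, 8) = 8 + 8 + 7 + 8 + 3 + 8 + 5 + 8 + 4 + 8 + 1 = 68.
Draw number 68 + 1 = 69 must push one box to 9.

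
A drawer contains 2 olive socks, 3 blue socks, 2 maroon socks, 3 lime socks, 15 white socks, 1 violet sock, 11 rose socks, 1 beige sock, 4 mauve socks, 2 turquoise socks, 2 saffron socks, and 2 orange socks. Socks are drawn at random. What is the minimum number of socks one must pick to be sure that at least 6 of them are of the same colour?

33

By pigeonhole, put each drawn sock into a box by colour. The largest draw with every box below 6 takes min(count, 5) from each colour; colours with fewer than 5 contribute all they have.
Σ min(cᵢ, 5) = 2 + 3 + 2 + 3 + 5 + 1 + 5 + 1 + 4 + 2 + 2 + 2 = 32.
Draw number 32 + 1 = 33 must push one box to 6.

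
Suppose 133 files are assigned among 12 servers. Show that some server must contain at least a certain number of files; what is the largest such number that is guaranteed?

By pigeonhole, the 12 servers are the holes and the 133 files are the pigeons.
If every server held at most 11 files, the total would be at most 12 × 11 = 132, which is less than 133.
So some server holds at least ⌈133/12⌉ = 12 files.

12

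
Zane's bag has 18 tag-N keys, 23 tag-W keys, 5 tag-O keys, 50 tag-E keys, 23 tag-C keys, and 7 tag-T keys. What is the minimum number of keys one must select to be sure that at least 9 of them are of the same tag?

The 6 tags are the holes; the keys drawn are the pigeons.
To avoid 9 of any one tag, the worst case takes at most 8 of each tag, or every key of a tag that has fewer than 8.
That gives 8 + 8 + 5 + 8 + 8 + 7 = 44 keys with no tag reaching 9.
The next key forces some tag to 9, so 44 + 1 = 45.

45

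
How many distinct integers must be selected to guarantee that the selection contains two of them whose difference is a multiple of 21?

22

Integers whose pairwise differences are multiples of 21 are exactly those sharing a remainder mod 21. By the pigeonhole principle, the 21 residue classes mod 21 are the pigeonholes.
With 21 integers one could put 1 in each residue class and have no class reach 2.
The 22nd integer pushes some class to 2, so 21·1 + 1 = 22.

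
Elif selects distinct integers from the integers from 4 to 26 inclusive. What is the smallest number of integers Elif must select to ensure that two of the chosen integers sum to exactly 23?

Group the elements by complementary pair {x, 23−x}: {4,19}, {5,18}, {6,17}, …, giving 8 two-element pairs and 7 integers whose partner 23−x falls outside [4,26].
By pigeonhole, treating each of those 15 groups as a pigeonhole, one can pick one integer per group — 15 integers — with no two summing to 23.
The 16th integer lands in an occupied pair, forcing a sum of 23.

16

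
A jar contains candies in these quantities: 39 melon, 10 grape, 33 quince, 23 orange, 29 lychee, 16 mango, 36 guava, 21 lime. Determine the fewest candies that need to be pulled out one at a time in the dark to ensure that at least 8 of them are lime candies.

In the worst case for collecting lime candies, every non-lime candy comes out first.
There are 39 + 10 + 33 + 23 + 29 + 16 + 36 = 186 non-lime candies altogether.
After those, each further candy must be lime, so 186 + 8 = 194 draws guarantee 8 lime candies.

194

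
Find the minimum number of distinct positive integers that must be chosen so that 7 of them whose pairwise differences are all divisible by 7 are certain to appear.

43

Integers whose pairwise differences are multiples of 7 are exactly those sharing a remainder mod 7. By pigeonhole, the 7 residue classes mod 7 are the pigeonholes.
With 42 integers one could put 6 in each residue class and have no class reach 7.
The 43rd integer pushes some class to 7, so 7·6 + 1 = 43.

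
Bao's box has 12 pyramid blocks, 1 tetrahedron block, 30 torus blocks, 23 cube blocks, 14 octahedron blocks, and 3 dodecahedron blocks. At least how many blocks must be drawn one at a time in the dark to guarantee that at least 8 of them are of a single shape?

The 6 shapes are the holes; the blocks drawn are the pigeons.
To avoid 8 of any one shape, the worst case takes at most 7 of each shape, or every block of a shape that has fewer than 7.
That gives 7 + 1 + 7 + 7 + 7 + 3 = 32 blocks with no shape reaching 8.
The next block forces some shape to 8, so 32 + 1 = 33.

33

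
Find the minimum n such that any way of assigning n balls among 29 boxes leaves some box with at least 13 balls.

349

With 348 balls one could put exactly 12 in each of the 29 boxes, and no box would reach 13.
One more ball must land in a box that already has 12, giving it 13.
So 29 × 12 + 1 = 349 balls are required.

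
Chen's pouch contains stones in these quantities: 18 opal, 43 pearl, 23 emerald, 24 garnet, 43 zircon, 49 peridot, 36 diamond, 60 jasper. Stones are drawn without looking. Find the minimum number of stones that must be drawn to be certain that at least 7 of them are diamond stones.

267

In the worst case for collecting diamond stones, every non-diamond stone comes out first.
There are 18 + 43 + 23 + 24 + 43 + 49 + 60 = 260 non-diamond stones altogether.
After those, each further stone must be diamond, so 260 + 7 = 267 draws guarantee 7 diamond stones.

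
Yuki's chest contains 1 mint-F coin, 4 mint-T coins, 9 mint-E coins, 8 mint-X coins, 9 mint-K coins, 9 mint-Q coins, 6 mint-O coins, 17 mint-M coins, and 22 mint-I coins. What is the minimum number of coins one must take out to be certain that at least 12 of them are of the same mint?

69

Put each drawn coin into a box by mint. The largest draw with every box below 12 takes min(count, 11) from each mint; mints with fewer than 11 contribute all they have.
Σ min(cᵢ, 11) = 1 + 4 + 9 + 8 + 9 + 9 + 6 + 11 + 11 = 68.
Draw number 68 + 1 = 69 must push one box to 12.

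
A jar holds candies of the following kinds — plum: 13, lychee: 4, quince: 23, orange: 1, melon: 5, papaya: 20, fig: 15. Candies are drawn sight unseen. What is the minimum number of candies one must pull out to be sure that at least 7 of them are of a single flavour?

Pigeonhole: put each drawn candy into a box by flavour. The largest draw with every box below 7 takes min(count, 6) from each flavour; flavours with fewer than 6 contribute all they have.
Σ min(cᵢ, 6) = 6 + 4 + 6 + 1 + 5 + 6 + 6 = 34.
Draw number 34 + 1 = 35 must push one box to 7.

35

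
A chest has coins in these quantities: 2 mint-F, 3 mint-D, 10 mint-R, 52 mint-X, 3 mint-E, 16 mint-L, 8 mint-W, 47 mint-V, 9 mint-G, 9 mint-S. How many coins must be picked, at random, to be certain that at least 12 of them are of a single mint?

78

By the pigeonhole principle, put each drawn coin into a box by mint. The largest draw with every box below 12 takes min(count, 11) from each mint; mints with fewer than 11 contribute all they have.
Σ min(cᵢ, 11) = 2 + 3 + 10 + 11 + 3 + 11 + 8 + 11 + 9 + 9 = 77.
Draw number 77 + 1 = 78 must push one box to 12.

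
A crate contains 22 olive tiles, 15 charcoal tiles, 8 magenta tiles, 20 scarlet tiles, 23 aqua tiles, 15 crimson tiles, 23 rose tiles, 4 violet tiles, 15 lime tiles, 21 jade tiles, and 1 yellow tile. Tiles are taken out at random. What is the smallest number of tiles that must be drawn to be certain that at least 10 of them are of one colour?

86

An adversary could hand out at most 9 tiles per colour (magenta, violet, yellow run out sooner): 9 + 9 + 8 + 9 + 9 + 9 + 9 + 4 + 9 + 9 + 1 = 85 tiles and still no colour has 10.
Pigeonhole: one more tile lands in a colour already at 9, so 86 draws are enough and 85 are not.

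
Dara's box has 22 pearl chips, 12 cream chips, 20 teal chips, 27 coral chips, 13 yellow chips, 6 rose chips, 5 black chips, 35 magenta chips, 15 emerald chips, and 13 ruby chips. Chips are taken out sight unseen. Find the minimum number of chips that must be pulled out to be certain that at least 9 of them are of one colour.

76

An adversary could hand out at most 8 chips per colour (rose, black run out sooner): 8 + 8 + 8 + 8 + 8 + 6 + 5 + 8 + 8 + 8 = 75 chips and still no colour has 9.
By the pigeonhole principle, one more chip lands in a colour already at 8, so 76 draws are enough and 75 are not.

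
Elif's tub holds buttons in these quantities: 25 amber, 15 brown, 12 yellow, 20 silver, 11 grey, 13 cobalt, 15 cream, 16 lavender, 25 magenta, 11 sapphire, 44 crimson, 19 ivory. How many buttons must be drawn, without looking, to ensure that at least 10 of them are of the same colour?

An adversary could hand out at most 9 buttons per colour: 9 + 9 + 9 + 9 + 9 + 9 + 9 + 9 + 9 + 9 + 9 + 9 = 108 buttons and still no colour has 10.
By the pigeonhole principle, one more button lands in a colour already at 9, so 109 draws are enough and 108 are not.

109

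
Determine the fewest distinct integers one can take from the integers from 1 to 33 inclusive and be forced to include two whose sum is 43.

22

A set avoiding the sum 43 can contain at most one of each pair {x, 43−x}, plus the 9 elements whose complement lies outside the range.
The integers 1, …, 21 (21 of them) are such a set: any two sum to at least 1+2 = 3 and at most 20+21 = 41 < 43.
Pigeonhole: any 22nd integer completes one of the 12 pairs, so 22 choices force a sum of 43.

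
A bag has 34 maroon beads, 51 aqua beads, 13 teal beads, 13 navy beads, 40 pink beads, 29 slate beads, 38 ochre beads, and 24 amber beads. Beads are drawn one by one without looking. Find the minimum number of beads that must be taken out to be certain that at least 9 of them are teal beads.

238

In the worst case for collecting teal beads, every non-teal bead comes out first.
There are 34 + 51 + 13 + 40 + 29 + 38 + 24 = 229 non-teal beads altogether.
After those, each further bead must be teal, so 229 + 9 = 238 draws guarantee 9 teal beads.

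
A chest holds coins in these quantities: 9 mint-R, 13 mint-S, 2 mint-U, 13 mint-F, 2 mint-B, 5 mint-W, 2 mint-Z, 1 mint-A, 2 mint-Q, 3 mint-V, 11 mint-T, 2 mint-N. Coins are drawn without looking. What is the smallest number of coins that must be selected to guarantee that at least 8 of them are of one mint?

48

Pigeonhole: the 12 mints are the holes; the coins drawn are the pigeons.
To avoid 8 of any one mint, the worst case takes at most 7 of each mint, or every coin of a mint that has fewer than 7.
That gives 7 + 7 + 2 + 7 + 2 + 5 + 2 + 1 + 2 + 3 + 7 + 2 = 47 coins with no mint reaching 8.
The next coin forces some mint to 8, so 47 + 1 = 48.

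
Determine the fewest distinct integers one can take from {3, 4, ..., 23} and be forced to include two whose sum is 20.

15

A set avoiding the sum 20 can contain at most one of each pair {x, 20−x}, plus the 7 elements whose complement lies outside the range or equal to its own complement.
The integers 10, …, 23 (14 of them) are such a set: any two sum to at least 10+11 = 21 > 20.
Any 15th integer completes one of the 7 pairs, so 15 choices force a sum of 20.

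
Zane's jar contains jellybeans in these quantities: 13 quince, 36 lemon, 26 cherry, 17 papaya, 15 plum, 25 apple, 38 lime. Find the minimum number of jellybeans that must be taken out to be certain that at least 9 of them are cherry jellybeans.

In the worst case for collecting cherry jellybeans, every non-cherry jellybean comes out first.
There are 13 + 36 + 17 + 15 + 25 + 38 = 144 non-cherry jellybeans altogether.
After those, each further jellybean must be cherry, so 144 + 9 = 153 draws guarantee 9 cherry jellybeans.

153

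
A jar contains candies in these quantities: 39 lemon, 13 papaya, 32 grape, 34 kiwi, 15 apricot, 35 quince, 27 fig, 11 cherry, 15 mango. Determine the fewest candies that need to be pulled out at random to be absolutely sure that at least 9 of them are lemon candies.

191

In the worst case for collecting lemon candies, every non-lemon candy comes out first.
There are 13 + 32 + 34 + 15 + 35 + 27 + 11 + 15 = 182 non-lemon candies altogether.
After those, each further candy must be lemon, so 182 + 9 = 191 draws guarantee 9 lemon candies.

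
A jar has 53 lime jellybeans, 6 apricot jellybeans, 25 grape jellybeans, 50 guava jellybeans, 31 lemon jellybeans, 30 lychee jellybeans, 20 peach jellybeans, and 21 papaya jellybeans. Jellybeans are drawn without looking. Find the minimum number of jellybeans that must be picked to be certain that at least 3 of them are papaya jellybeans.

In the worst case for collecting papaya jellybeans, every non-papaya jellybean comes out first.
There are 53 + 6 + 25 + 50 + 31 + 30 + 20 = 215 non-papaya jellybeans altogether.
After those, each further jellybean must be papaya, so 215 + 3 = 218 draws guarantee 3 papaya jellybeans.

218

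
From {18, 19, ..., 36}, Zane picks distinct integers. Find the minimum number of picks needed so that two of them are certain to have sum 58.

Two chosen integers sum to 58 exactly when both halves of some pair {x, 58−x} with 22 ≤ x ≤ 58−x ≤ 36 are chosen — 7 such pairs.
The remaining 5 elements (those with no distinct partner in range) can never complete a 58-sum, so the worst case takes all of them and one from each pair: 5 + 7 = 12.
The 13th integer has to be the second member of some pair, so 12 + 1 = 13.

13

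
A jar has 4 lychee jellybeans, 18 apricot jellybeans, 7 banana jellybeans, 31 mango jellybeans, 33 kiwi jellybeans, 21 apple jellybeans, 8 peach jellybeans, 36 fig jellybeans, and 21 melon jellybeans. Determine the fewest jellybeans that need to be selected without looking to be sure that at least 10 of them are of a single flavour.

74

By pigeonhole, put each drawn jellybean into a box by flavour. The largest draw with every box below 10 takes min(count, 9) from each flavour; flavours with fewer than 9 contribute all they have.
Σ min(cᵢ, 9) = 4 + 9 + 7 + 9 + 9 + 9 + 8 + 9 + 9 = 73.
Draw number 73 + 1 = 74 must push one box to 10.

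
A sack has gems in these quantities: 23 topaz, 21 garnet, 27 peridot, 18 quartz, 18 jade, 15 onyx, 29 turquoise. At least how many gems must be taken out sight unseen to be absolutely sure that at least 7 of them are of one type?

43

By the pigeonhole principle, the 7 types are the holes; the gems drawn are the pigeons.
To avoid 7 of any one type, the worst case takes at most 6 of each type.
That gives 6 + 6 + 6 + 6 + 6 + 6 + 6 = 42 gems with no type reaching 7.
The next gem forces some type to 7, so 42 + 1 = 43.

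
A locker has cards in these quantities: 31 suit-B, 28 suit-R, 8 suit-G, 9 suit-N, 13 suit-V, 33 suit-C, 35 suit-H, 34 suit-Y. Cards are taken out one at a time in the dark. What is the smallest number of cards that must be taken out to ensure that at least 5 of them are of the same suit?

By the pigeonhole principle, put each drawn card into a box by suit. The largest draw with every box below 5 takes min(count, 4) from each suit.
Σ min(cᵢ, 4) = 4 + 4 + 4 + 4 + 4 + 4 + 4 + 4 = 32.
Draw number 32 + 1 = 33 must push one box to 5.

33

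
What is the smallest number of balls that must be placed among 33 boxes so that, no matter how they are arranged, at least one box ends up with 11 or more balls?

With 330 balls one could put exactly 10 in each of the 33 boxes, and no box would reach 11.
One more ball must land in a box that already has 10, giving it 11.
So 33 × 10 + 1 = 331 balls are required.

331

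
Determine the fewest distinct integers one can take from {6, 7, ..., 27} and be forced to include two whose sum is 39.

Two chosen integers sum to 39 exactly when both halves of some pair {x, 39−x} with 12 ≤ x ≤ 39−x ≤ 27 are chosen — 8 such pairs.
The remaining 6 elements (those with no distinct partner in range) can never complete a 39-sum, so the worst case takes all of them and one from each pair: 6 + 8 = 14.
The 15th integer has to be the second member of some pair, so 14 + 1 = 15.

15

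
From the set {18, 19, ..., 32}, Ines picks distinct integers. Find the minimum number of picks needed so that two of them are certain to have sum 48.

10

A set avoiding the sum 48 can contain at most one of each pair {x, 48−x}, plus the 3 elements whose complement lies outside the range or equal to its own complement.
The integers 24, …, 32 (9 of them) are such a set: any two sum to at least 24+25 = 49 > 48.
Any 10th integer completes one of the 6 pairs, so 10 choices force a sum of 48.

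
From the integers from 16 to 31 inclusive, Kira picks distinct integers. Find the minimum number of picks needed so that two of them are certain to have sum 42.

12

A set avoiding the sum 42 can contain at most one of each pair {x, 42−x}, plus the 6 elements whose complement lies outside the range or equal to its own complement.
The integers 21, …, 31 (11 of them) are such a set: any two sum to at least 21+22 = 43 > 42.
Any 12th integer completes one of the 5 pairs, so 12 choices force a sum of 42.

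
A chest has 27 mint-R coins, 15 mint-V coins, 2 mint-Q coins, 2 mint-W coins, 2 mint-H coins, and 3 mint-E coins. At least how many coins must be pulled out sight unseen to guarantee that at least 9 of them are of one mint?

The 6 mints are the holes; the coins drawn are the pigeons.
To avoid 9 of any one mint, the worst case takes at most 8 of each mint, or every coin of a mint that has fewer than 8.
That gives 8 + 8 + 2 + 2 + 2 + 3 = 25 coins with no mint reaching 9.
The next coin forces some mint to 9, so 25 + 1 = 26.

26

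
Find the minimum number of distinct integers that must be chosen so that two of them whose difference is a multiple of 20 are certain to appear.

Integers whose pairwise differences are multiples of 20 are exactly those sharing a remainder mod 20. By pigeonhole, the 20 residue classes mod 20 are the pigeonholes.
With 20 integers one could put 1 in each residue class and have no class reach 2.
The 21st integer pushes some class to 2, so 20·1 + 1 = 21.

21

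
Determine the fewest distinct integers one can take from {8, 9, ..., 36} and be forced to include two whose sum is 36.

20

Two chosen integers sum to 36 exactly when both halves of some pair {x, 36−x} with 8 ≤ x ≤ 36−x ≤ 28 are chosen — 10 such pairs.
The remaining 9 elements (those with no distinct partner in range) can never complete a 36-sum, so the worst case takes all of them and one from each pair: 9 + 10 = 19.
The 20th integer has to be the second member of some pair, so 19 + 1 = 20.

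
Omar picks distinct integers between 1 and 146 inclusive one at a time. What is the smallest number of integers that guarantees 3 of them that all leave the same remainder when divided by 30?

By the pigeonhole principle, the 30 residue classes mod 30 are the pigeonholes.
With 60 integers one could put 2 in each residue class and have no class reach 3.
The 61st integer pushes some class to 3, so 30·2 + 1 = 61.

61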